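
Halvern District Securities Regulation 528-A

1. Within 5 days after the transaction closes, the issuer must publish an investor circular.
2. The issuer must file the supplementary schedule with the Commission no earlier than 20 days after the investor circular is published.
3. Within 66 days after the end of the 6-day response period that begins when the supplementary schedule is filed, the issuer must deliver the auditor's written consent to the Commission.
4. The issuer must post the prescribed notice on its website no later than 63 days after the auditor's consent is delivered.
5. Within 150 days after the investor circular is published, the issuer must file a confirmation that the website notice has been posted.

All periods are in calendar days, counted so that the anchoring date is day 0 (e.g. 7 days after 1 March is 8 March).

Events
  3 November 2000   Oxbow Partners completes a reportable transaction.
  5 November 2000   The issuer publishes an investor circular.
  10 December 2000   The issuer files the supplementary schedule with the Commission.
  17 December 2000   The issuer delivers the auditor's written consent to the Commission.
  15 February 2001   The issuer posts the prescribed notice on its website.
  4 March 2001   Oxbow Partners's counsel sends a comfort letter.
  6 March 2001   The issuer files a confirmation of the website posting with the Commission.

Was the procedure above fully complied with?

Yes

Step 1 — counting 5 days from 3 November 2000 (when the transaction closes) gives a deadline of 8 November 2000; completed 5 November 2000, before the deadline.
Step 2 — must wait 20 days from 5 November 2000 (when the investor circular is published), so not before 25 November 2000; 10 December 2000 is on or after that date.
Step 3 — counting 66 days from 16 December 2000 (end of the 6-day response period, which began when the supplementary schedule is filed on 10 December 2000) gives a deadline of 20 February 2001; 17 December 2000 is within that limit.
Step 4 — counting 63 days from 17 December 2000 (when the auditor's consent is delivered) gives a deadline of 18 February 2001; completed 15 February 2001, before the deadline.
Step 5 — counting 150 days from 5 November 2000 (when the investor circular is published) gives a deadline of 4 April 2001; done 6 March 2001 — timely.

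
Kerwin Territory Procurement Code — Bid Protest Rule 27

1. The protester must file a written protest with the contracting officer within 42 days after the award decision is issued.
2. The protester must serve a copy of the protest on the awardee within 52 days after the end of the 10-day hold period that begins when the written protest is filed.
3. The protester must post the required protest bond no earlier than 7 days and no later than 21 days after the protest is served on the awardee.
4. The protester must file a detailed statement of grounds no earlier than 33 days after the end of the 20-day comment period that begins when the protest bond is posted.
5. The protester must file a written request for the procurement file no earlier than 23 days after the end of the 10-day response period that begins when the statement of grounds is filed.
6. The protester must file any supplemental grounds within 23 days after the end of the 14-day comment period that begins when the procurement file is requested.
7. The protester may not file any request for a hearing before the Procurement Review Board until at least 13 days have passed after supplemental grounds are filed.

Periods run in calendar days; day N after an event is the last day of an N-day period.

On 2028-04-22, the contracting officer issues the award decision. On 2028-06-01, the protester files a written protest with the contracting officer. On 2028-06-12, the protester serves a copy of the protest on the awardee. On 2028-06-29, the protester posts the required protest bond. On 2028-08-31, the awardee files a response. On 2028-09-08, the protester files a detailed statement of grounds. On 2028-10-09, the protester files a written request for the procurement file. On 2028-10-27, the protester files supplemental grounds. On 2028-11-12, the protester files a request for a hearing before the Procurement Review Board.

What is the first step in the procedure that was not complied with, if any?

Step 5

(1) due by 2028-04-22 + 42 days = 2028-06-03; done 2028-06-01 — timely.
(2) due by 2028-06-11 + 52 days = 2028-08-02; completed 2028-06-12, before the deadline.
(3) the permitted window runs from 2028-06-12 + 7 = 2028-06-19 to 2028-06-12 + 21 = 2028-07-03; done 2028-06-29, which is between those dates.
(4) permitted from 2028-07-19 + 33 days = 2028-08-21 onward; done 2028-09-08, after the minimum wait.
(5) permitted from 2028-09-18 + 23 days = 2028-10-11 onward; done 2028-10-09 — 2 days too early.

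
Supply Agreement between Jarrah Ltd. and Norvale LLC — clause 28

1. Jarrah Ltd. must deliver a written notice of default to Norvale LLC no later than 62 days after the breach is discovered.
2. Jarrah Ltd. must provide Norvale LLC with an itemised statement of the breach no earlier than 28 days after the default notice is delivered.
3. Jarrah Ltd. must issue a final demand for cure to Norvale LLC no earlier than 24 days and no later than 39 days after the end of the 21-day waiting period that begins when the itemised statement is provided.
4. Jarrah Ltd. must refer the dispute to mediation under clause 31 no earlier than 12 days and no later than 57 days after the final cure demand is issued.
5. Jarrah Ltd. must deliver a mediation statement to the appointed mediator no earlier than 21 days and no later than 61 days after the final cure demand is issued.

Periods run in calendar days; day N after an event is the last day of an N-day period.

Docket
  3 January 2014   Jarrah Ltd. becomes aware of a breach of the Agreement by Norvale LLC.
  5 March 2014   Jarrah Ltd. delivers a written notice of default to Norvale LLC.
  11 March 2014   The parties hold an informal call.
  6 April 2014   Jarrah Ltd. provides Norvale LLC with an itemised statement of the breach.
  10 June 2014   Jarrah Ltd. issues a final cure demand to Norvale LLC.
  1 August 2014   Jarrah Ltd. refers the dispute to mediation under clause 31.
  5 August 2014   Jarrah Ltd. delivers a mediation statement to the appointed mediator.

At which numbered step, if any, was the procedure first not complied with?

Step 3

Step 1: 62 days after 3 January 2014 (when the breach is discovered) is 6 March 2014; done 5 March 2014 — timely.
Step 2: the earliest permitted date is 28 days after 5 March 2014 (when the default notice is delivered), i.e. 2 April 2014; 6 April 2014 is on or after that date.
Step 3: the window is 24–39 days after 27 April 2014 (end of the 21-day waiting period, which began when the itemised statement is provided on 6 April 2014), so 21 May 2014 through 5 June 2014; 10 June 2014 is 5 days past the end of the window.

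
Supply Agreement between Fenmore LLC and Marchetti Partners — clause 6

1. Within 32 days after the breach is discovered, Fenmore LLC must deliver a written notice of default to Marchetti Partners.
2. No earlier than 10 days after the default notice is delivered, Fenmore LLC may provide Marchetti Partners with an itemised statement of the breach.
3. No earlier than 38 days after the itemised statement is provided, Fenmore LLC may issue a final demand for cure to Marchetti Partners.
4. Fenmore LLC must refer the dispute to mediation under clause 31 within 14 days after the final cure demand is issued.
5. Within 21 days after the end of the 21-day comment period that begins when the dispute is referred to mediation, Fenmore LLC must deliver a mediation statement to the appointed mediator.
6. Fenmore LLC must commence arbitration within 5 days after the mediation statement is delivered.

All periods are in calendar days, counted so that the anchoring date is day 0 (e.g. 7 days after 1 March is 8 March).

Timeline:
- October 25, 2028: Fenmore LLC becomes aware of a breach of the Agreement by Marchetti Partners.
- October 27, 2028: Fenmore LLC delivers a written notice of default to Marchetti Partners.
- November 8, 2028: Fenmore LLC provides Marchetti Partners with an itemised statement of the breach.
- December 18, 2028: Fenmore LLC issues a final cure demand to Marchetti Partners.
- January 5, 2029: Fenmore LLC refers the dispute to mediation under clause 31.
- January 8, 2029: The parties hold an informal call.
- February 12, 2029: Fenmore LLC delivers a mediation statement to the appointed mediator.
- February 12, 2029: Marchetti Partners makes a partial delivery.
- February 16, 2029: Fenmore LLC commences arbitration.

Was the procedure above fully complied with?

(1) due by October 25, 2028 + 32 days = November 26, 2028; done October 27, 2028 — timely.
(2) permitted from October 27, 2028 + 10 days = November 6, 2028 onward; done November 8, 2028, after the minimum wait.
(3) permitted from November 8, 2028 + 38 days = December 16, 2028 onward; done December 18, 2028, after the minimum wait.
(4) due by December 18, 2028 + 14 days = January 1, 2029; January 5, 2029 misses that deadline by 4 days.
No need to go further; step 4 was not satisfied.

No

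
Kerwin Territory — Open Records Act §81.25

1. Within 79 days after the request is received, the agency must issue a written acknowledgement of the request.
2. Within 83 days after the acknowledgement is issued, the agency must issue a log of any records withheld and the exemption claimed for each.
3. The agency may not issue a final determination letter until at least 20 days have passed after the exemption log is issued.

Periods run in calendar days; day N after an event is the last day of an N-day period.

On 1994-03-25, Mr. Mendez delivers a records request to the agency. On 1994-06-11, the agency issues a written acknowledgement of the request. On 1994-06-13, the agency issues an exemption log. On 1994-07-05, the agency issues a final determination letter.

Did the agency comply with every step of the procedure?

Step 1: 79 days after 1994-03-25 (when the request is received) is 1994-06-12; completed 1994-06-11, before the deadline.
Step 2: 83 days after 1994-06-11 (when the acknowledgement is issued) is 1994-09-02; 1994-06-13 is within that limit.
Step 3: the earliest permitted date is 20 days after 1994-06-13 (when the exemption log is issued), i.e. 1994-07-03; 1994-07-05 is on or after that date.

Yes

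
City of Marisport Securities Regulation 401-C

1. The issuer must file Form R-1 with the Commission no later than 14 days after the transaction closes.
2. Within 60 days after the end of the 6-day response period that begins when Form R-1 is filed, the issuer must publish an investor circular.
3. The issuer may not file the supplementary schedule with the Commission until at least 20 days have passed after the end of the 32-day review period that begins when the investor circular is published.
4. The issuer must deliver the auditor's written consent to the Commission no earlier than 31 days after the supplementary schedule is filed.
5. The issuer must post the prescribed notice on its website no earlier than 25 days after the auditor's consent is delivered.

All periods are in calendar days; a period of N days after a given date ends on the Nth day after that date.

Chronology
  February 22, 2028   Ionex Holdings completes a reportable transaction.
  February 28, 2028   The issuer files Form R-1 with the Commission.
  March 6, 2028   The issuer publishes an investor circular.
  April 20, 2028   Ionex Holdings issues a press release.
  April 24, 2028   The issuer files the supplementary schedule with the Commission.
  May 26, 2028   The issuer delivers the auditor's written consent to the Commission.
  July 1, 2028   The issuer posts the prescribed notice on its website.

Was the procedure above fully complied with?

Step 1 — counting 14 days from February 22, 2028 (when the transaction closes) gives a deadline of March 7, 2028; completed February 28, 2028, before the deadline.
Step 2 — counting 60 days from March 5, 2028 (end of the 6-day response period, which began when Form R-1 is filed on February 28, 2028) gives a deadline of May 4, 2028; done March 6, 2028 — timely.
Step 3 — must wait 20 days from April 7, 2028 (end of the 32-day review period, which began when the investor circular is published on March 6, 2028), so not before April 27, 2028; done April 24, 2028 — 3 days too early.

No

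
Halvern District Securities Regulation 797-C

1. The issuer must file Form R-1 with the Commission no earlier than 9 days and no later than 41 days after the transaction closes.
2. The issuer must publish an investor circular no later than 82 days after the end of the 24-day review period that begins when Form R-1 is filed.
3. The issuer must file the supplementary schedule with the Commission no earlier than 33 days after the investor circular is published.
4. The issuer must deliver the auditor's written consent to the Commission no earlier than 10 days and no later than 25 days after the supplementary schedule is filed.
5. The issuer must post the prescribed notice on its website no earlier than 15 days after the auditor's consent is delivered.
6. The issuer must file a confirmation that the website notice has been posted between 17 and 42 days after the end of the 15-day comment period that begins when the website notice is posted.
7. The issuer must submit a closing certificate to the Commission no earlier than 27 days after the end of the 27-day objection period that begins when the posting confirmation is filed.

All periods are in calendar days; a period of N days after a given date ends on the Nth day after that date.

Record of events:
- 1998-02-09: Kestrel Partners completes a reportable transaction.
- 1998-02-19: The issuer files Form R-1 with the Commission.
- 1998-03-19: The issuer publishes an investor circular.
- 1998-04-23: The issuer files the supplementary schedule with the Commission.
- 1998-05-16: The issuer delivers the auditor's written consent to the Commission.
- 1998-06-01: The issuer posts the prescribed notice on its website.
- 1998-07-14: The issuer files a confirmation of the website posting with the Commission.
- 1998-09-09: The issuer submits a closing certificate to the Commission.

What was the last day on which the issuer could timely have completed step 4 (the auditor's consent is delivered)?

Step 4 runs from 1998-04-23, when the supplementary schedule is filed. The window is 10–25 days after 1998-04-23; it closes on 1998-05-18.

1998-05-18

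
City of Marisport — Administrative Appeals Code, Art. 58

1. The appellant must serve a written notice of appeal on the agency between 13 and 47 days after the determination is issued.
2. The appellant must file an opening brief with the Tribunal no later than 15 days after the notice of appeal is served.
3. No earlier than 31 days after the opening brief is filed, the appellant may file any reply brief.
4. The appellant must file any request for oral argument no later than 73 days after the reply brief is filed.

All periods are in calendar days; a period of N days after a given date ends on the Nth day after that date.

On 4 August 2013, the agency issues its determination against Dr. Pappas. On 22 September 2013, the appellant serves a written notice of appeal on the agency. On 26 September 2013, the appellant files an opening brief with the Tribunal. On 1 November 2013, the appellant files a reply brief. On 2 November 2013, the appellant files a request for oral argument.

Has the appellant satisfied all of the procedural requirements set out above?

No

Step 1: the window is 13–47 days after 4 August 2013 (when the determination is issued), so 17 August 2013 through 20 September 2013; 22 September 2013 is 2 days past the end of the window.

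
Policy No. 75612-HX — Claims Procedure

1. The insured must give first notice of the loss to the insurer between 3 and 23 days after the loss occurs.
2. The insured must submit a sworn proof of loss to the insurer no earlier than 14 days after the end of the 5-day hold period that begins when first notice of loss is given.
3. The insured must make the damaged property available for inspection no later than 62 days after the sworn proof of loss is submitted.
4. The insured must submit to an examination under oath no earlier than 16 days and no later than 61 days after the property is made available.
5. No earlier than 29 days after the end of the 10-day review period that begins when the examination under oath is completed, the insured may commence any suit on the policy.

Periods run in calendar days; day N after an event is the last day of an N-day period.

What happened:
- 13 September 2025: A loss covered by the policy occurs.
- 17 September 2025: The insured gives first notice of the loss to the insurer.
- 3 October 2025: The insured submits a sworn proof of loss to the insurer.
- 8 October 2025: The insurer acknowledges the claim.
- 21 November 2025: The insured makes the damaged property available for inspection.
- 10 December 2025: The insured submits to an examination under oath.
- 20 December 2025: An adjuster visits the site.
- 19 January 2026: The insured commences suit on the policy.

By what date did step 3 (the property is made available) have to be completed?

Step 3 runs from 3 October 2025, when the sworn proof of loss is submitted. 62 days after 3 October 2025 is 4 December 2025.

4 December 2025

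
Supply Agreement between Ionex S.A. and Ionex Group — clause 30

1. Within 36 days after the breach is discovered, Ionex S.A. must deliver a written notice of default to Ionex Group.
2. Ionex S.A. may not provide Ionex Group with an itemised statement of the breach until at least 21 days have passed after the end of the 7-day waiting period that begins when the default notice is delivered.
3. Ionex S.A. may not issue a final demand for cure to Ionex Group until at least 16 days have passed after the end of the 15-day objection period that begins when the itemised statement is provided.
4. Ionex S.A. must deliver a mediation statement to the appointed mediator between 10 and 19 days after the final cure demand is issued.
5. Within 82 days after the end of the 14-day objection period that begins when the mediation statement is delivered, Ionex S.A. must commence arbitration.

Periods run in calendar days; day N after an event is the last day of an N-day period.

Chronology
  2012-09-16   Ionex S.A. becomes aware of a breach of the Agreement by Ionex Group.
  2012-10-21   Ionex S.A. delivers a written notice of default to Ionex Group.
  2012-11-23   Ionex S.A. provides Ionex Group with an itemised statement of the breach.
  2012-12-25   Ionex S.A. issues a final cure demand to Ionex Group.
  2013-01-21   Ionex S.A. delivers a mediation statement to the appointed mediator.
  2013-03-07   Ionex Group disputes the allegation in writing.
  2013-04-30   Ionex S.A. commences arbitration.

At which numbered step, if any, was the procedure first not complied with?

Step 1 — counting 36 days from 2012-09-16 (when the breach is discovered) gives a deadline of 2012-10-22; completed 2012-10-21, before the deadline.
Step 2 — must wait 21 days from 2012-10-28 (end of the 7-day waiting period, which began when the default notice is delivered on 2012-10-21), so not before 2012-11-18; done 2012-11-23, after the minimum wait.
Step 3 — must wait 16 days from 2012-12-08 (end of the 15-day objection period, which began when the itemised statement is provided on 2012-11-23), so not before 2012-12-24; done 2012-12-25 — permitted.
Step 4 — 10 and 19 days from 2012-12-25 (when the final cure demand is issued) are 2013-01-04 and 2013-01-13 respectively; done 2013-01-21 — 8 days after the window closed.

Step 4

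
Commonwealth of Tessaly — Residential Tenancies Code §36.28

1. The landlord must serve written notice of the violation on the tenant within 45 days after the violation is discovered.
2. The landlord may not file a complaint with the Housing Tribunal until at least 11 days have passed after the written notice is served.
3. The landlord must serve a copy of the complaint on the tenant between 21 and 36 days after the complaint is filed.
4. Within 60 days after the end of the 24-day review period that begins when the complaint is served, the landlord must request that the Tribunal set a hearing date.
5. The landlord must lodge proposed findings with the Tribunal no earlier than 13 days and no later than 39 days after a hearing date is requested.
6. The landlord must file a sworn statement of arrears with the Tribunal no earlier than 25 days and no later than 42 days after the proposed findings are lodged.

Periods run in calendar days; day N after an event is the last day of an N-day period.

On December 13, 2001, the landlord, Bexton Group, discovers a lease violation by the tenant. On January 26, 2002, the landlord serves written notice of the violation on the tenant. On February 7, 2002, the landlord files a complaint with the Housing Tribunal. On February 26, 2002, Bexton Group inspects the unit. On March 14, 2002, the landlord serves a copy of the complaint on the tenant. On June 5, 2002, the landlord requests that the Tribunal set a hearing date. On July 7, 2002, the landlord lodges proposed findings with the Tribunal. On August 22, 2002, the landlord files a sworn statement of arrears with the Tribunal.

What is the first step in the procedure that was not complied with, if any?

Step 1 — counting 45 days from December 13, 2001 (when the violation is discovered) gives a deadline of January 27, 2002; January 26, 2002 is within that limit.
Step 2 — must wait 11 days from January 26, 2002 (when the written notice is served), so not before February 6, 2002; February 7, 2002 is on or after that date.
Step 3 — 21 and 36 days from February 7, 2002 (when the complaint is filed) are February 28, 2002 and March 15, 2002 respectively; done March 14, 2002 — within the window.
Step 4 — counting 60 days from April 7, 2002 (end of the 24-day review period, which began when the complaint is served on March 14, 2002) gives a deadline of June 6, 2002; done June 5, 2002 — timely.
Step 5 — 13 and 39 days from June 5, 2002 (when a hearing date is requested) are June 18, 2002 and July 14, 2002 respectively; done July 7, 2002 — within the window.
Step 6 — 25 and 42 days from July 7, 2002 (when the proposed findings are lodged) are August 1, 2002 and August 18, 2002 respectively; August 22, 2002 is 4 days past the end of the window.
The procedure was therefore not followed at step 6.

Step 6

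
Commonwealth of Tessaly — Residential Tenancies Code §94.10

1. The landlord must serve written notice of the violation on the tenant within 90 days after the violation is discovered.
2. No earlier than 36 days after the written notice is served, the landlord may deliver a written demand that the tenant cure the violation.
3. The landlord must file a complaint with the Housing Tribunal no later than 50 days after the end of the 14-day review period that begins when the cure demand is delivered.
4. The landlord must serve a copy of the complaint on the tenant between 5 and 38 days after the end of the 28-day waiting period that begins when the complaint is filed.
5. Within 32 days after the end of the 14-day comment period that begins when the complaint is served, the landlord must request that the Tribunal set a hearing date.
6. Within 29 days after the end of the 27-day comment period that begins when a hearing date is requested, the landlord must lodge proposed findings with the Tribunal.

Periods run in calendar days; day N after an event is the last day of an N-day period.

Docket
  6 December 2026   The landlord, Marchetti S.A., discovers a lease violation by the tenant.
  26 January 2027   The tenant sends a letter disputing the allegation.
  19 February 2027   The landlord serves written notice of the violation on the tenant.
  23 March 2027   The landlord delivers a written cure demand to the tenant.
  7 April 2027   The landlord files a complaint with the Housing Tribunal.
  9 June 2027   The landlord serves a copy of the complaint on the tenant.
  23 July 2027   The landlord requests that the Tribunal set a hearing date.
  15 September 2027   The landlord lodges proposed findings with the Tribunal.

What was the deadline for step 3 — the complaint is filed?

26 May 2027

The cure demand is delivered on 23 March 2027; the 14-day review period therefore ends 6 April 2027, and step 3 runs from that date. 50 days after 6 April 2027 is 26 May 2027.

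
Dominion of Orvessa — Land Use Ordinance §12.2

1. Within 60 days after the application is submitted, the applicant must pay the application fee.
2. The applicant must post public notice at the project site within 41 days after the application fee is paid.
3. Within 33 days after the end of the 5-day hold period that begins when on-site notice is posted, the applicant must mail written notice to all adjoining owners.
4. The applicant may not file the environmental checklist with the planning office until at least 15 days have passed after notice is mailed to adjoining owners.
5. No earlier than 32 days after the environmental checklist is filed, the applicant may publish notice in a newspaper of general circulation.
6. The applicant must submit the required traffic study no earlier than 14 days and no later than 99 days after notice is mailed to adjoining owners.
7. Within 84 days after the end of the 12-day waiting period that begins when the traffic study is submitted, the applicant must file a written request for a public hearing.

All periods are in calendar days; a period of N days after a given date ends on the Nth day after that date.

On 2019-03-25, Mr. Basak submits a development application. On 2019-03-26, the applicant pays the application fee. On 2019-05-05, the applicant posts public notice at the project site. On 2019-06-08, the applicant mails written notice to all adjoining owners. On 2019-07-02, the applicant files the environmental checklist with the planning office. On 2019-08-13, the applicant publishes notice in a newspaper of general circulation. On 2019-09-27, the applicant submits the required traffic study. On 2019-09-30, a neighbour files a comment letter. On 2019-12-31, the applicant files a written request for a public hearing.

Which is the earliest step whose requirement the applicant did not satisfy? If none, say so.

Step 6

Step 1: 60 days after 2019-03-25 (when the application is submitted) is 2019-05-24; 2019-03-26 is within that limit.
Step 2: 41 days after 2019-03-26 (when the application fee is paid) is 2019-05-06; done 2019-05-05 — timely.
Step 3: 33 days after 2019-05-10 (end of the 5-day hold period, which began when on-site notice is posted on 2019-05-05) is 2019-06-12; done 2019-06-08 — timely.
Step 4: the earliest permitted date is 15 days after 2019-06-08 (when notice is mailed to adjoining owners), i.e. 2019-06-23; 2019-07-02 is on or after that date.
Step 5: the earliest permitted date is 32 days after 2019-07-02 (when the environmental checklist is filed), i.e. 2019-08-03; done 2019-08-13, after the minimum wait.
Step 6: the window is 14–99 days after 2019-06-08 (when notice is mailed to adjoining owners), so 2019-06-22 through 2019-09-15; 2019-09-27 is 12 days past the end of the window.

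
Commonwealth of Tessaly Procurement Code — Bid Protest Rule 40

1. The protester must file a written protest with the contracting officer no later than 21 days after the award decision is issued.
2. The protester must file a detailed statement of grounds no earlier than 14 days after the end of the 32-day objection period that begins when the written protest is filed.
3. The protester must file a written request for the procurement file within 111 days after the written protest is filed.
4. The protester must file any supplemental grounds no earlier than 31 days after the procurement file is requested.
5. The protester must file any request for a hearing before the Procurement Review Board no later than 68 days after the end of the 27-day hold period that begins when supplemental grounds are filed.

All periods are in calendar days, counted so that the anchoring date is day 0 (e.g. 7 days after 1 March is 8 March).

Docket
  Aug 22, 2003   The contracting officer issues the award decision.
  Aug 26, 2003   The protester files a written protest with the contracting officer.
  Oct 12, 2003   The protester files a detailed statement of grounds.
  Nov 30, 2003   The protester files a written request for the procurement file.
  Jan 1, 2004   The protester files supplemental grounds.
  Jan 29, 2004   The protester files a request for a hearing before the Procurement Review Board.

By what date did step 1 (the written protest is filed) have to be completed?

Step 1 runs from Aug 22, 2003, when the award decision is issued. 21 days after Aug 22, 2003 is Sep 12, 2003.

Sep 12, 2003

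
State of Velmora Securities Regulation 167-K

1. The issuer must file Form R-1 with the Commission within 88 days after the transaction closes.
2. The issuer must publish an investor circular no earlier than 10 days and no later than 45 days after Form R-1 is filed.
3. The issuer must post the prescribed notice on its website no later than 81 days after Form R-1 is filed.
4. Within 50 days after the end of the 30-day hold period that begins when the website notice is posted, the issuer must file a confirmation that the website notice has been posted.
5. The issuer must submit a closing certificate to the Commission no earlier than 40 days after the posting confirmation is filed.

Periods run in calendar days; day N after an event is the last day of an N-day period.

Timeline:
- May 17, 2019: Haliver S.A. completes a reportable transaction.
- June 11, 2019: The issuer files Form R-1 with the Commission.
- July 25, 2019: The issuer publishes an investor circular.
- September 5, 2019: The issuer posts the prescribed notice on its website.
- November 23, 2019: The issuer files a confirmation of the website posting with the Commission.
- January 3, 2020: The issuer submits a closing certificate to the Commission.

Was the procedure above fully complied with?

(1) due by May 17, 2019 + 88 days = August 13, 2019; June 11, 2019 is within that limit.
(2) the permitted window runs from June 11, 2019 + 10 = June 21, 2019 to June 11, 2019 + 45 = July 26, 2019; July 25, 2019 falls inside that range.
(3) due by June 11, 2019 + 81 days = August 31, 2019; done September 5, 2019 — 5 days late.

No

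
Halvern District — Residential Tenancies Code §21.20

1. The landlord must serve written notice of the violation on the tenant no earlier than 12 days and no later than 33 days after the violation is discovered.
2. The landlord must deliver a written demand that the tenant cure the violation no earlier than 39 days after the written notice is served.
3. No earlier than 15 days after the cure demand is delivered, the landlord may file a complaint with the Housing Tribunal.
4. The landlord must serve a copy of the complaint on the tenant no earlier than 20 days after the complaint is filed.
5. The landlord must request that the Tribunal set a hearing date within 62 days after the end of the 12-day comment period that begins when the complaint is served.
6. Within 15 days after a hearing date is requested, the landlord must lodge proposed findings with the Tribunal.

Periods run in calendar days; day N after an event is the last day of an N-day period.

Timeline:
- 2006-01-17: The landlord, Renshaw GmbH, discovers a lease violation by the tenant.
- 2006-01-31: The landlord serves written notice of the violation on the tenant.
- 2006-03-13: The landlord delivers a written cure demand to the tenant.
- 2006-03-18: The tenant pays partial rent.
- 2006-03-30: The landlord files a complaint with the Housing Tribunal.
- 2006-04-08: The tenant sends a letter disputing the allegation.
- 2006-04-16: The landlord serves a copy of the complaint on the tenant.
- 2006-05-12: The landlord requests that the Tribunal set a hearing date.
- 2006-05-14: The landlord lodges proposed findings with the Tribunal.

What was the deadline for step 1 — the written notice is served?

Step 1 runs from 2006-01-17, when the violation is discovered. The window is 12–33 days after 2006-01-17; it closes on 2006-02-19.

2006-02-19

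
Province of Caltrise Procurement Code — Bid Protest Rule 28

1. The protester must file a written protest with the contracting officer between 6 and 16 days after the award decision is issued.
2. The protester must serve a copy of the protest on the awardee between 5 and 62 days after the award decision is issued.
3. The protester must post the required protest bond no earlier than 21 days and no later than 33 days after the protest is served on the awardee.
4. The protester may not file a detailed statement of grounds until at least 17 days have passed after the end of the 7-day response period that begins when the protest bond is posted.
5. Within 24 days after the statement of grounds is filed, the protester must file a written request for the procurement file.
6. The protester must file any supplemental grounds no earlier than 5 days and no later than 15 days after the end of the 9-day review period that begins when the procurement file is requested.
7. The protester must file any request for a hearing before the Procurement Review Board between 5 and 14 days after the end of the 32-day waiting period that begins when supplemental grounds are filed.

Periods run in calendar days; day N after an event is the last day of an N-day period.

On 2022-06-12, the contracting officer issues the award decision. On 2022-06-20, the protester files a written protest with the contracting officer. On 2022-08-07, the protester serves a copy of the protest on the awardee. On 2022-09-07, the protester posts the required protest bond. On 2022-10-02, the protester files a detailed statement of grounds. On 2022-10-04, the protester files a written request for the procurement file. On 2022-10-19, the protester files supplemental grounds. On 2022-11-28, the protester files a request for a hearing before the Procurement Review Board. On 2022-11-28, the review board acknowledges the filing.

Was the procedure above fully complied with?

Step 1 — 6 and 16 days from 2022-06-12 (when the award decision is issued) are 2022-06-18 and 2022-06-28 respectively; done 2022-06-20, which is between those dates.
Step 2 — 5 and 62 days from 2022-06-12 (when the award decision is issued) are 2022-06-17 and 2022-08-13 respectively; done 2022-08-07 — within the window.
Step 3 — 21 and 33 days from 2022-08-07 (when the protest is served on the awardee) are 2022-08-28 and 2022-09-09 respectively; done 2022-09-07, which is between those dates.
Step 4 — must wait 17 days from 2022-09-14 (end of the 7-day response period, which began when the protest bond is posted on 2022-09-07), so not before 2022-10-01; done 2022-10-02, after the minimum wait.
Step 5 — counting 24 days from 2022-10-02 (when the statement of grounds is filed) gives a deadline of 2022-10-26; done 2022-10-04 — timely.
Step 6 — 5 and 15 days from 2022-10-13 (end of the 9-day review period, which began when the procurement file is requested on 2022-10-04) are 2022-10-18 and 2022-10-28 respectively; done 2022-10-19, which is between those dates.
Step 7 — 5 and 14 days from 2022-11-20 (end of the 32-day waiting period, which began when supplemental grounds are filed on 2022-10-19) are 2022-11-25 and 2022-12-04 respectively; done 2022-11-28 — within the window.

Yes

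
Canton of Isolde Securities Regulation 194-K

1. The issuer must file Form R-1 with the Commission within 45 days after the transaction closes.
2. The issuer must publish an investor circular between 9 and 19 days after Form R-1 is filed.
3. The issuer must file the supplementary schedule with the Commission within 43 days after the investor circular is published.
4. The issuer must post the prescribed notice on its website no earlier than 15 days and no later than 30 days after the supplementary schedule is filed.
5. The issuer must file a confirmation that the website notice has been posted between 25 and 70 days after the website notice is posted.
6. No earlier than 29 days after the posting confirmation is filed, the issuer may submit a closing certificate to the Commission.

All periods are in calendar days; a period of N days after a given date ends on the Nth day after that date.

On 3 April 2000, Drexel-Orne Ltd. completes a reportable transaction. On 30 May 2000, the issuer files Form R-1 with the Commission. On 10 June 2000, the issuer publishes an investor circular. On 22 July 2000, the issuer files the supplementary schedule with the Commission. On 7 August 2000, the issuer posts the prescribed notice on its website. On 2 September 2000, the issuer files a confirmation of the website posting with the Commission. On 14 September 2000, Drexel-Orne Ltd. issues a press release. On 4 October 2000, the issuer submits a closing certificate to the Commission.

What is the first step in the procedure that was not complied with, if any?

(1) due by 3 April 2000 + 45 days = 18 May 2000; 30 May 2000 misses that deadline by 12 days.

Step 1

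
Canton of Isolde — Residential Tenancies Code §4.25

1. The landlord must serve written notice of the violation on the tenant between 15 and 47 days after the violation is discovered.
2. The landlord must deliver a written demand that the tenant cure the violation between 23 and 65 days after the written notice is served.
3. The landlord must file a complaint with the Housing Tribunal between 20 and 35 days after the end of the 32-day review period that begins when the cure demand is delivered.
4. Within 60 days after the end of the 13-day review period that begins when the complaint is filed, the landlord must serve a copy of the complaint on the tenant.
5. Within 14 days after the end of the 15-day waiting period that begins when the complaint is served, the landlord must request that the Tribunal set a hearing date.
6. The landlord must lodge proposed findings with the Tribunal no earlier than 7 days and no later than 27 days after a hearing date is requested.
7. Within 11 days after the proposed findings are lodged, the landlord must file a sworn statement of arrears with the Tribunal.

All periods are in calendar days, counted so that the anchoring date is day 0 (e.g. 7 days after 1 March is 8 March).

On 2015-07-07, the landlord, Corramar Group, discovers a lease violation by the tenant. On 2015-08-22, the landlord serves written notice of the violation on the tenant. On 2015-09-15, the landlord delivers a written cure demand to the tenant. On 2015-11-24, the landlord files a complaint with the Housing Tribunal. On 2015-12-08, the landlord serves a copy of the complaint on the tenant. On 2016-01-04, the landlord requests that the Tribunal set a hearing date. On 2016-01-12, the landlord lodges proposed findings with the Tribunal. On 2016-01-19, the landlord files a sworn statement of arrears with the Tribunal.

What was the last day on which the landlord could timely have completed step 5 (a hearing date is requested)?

The complaint is served on 2015-12-08; the 15-day waiting period therefore ends 2015-12-23, and step 5 runs from that date. 14 days after 2015-12-23 is 2016-01-06.

2016-01-06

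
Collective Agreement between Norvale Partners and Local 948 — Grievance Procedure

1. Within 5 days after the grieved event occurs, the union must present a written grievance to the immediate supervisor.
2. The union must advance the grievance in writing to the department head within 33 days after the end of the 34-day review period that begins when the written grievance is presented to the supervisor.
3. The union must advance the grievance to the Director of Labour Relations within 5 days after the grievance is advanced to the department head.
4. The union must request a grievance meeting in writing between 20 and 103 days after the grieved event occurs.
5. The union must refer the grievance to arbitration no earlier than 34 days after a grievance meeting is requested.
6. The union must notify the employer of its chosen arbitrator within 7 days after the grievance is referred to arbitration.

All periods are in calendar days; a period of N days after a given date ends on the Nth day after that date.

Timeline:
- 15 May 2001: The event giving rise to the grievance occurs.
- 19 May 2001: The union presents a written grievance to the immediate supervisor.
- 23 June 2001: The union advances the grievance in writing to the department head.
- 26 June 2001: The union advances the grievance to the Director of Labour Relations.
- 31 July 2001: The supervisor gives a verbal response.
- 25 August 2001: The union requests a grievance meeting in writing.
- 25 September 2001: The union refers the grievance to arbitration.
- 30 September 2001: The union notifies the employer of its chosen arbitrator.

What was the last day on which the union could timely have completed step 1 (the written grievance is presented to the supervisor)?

20 May 2001

Step 1 runs from 15 May 2001, when the grieved event occurs. 5 days after 15 May 2001 is 20 May 2001.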